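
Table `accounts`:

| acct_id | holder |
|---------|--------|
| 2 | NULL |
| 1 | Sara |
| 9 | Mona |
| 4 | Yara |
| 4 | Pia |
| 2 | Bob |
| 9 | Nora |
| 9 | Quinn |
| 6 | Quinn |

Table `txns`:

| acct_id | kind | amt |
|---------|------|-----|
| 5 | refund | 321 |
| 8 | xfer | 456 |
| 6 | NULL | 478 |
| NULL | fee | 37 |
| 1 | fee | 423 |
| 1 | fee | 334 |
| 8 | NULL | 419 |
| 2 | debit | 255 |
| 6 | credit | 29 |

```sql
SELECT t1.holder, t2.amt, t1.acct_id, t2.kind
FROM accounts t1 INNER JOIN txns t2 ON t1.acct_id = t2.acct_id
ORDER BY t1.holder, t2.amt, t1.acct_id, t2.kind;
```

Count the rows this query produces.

6

INNER JOIN keeps only pairs where the ON condition holds.
Matching on t1.acct_id = t2.acct_id. A NULL in a compared column never satisfies the condition.
Matched pairs: 6.
Total: 6 rows.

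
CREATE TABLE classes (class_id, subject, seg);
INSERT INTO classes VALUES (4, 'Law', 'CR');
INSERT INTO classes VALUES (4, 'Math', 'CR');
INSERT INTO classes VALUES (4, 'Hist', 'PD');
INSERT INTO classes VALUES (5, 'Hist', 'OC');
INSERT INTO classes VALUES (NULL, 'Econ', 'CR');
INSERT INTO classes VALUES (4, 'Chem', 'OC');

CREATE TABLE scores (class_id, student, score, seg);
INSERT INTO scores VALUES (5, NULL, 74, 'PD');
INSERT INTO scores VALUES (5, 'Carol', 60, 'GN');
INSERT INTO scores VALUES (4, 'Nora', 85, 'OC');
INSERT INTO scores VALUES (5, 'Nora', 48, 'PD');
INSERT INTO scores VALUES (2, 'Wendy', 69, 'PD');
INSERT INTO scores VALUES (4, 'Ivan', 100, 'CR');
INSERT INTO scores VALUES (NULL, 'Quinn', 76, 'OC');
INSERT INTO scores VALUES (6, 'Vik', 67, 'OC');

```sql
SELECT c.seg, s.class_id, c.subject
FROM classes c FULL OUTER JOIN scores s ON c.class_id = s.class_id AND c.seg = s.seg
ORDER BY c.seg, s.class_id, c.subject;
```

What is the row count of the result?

FULL OUTER JOIN keeps every row from both sides; unmatched rows get NULL for the other side's columns.
Matching on c.class_id = s.class_id AND c.seg = s.seg. A NULL in a compared column never satisfies the condition.
Matched pairs: 3; unmatched c rows kept: 3; unmatched s rows kept: 6.
Total: 3 matched + 9 padded = 12 rows.

12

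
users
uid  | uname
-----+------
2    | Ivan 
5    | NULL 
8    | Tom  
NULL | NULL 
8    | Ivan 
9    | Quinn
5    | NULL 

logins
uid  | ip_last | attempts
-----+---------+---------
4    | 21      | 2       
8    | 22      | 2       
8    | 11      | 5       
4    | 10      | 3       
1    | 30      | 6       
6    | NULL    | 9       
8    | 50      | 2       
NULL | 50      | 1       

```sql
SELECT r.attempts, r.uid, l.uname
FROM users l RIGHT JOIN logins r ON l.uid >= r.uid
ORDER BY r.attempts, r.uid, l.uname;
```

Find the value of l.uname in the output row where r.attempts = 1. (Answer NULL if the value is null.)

NULL

RIGHT JOIN keeps every row from `logins`; unmatched rows get NULL for `users`'s columns.
Matching on l.uid >= r.uid. A NULL in a compared column never satisfies the condition.
- l (uid=2) pairs with 1 row(s) of r.
- l (uid=5) pairs with 3 row(s) of r.
- l (uid=8) pairs with 7 row(s) of r.
- l (uid=NULL) has no partner in r.
- l (uid=8) pairs with 7 row(s) of r.
- l (uid=9) pairs with 7 row(s) of r.
- l (uid=5) pairs with 3 row(s) of r.
- 1 row(s) from r found no l partner → padded with NULL.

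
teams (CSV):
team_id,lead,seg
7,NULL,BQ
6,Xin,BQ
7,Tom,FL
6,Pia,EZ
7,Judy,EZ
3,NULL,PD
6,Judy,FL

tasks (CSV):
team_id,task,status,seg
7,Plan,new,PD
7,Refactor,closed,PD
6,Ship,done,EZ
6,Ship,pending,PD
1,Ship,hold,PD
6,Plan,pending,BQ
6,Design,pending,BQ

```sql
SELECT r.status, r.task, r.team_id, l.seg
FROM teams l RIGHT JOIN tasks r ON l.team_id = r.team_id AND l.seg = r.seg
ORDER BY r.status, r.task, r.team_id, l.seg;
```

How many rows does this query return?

7

RIGHT JOIN keeps every row from `tasks`; unmatched rows get NULL for `teams`'s columns.
Matching on l.team_id = r.team_id AND l.seg = r.seg.
- l (team_id=7, seg=BQ) has no partner in r.
- l (team_id=6, seg=BQ) pairs with 2 row(s) of r.
- l (team_id=7, seg=FL) has no partner in r.
- l (team_id=6, seg=EZ) pairs with 1 row(s) of r.
- l (team_id=7, seg=EZ) has no partner in r.
- l (team_id=3, seg=PD) has no partner in r.
- l (team_id=6, seg=FL) has no partner in r.
- 4 r row(s) had no l match → kept, l columns NULL.
Total: 3 matched + 4 padded = 7 rows.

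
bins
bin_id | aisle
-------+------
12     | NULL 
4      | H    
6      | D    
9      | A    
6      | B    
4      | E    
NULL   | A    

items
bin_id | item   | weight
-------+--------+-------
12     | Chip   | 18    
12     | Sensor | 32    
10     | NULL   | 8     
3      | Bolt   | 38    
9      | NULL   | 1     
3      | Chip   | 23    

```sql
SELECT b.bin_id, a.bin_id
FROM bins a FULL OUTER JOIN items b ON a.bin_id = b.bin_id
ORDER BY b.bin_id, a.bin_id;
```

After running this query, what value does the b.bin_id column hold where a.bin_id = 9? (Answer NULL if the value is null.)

9

FULL OUTER JOIN keeps every row from both sides; unmatched rows get NULL for the other side's columns.
Matching on a.bin_id = b.bin_id. A NULL in a compared column never satisfies the condition.
- a (bin_id=12) pairs with 2 row(s) of b.
- a (bin_id=4) has no partner → padded with NULL.
- a (bin_id=6) has no partner → padded with NULL.
- a (bin_id=9) pairs with 1 row(s) of b.
- a (bin_id=6) has no partner → padded with NULL.
- a (bin_id=4) has no partner → padded with NULL.
- a (bin_id=NULL) has no partner → padded with NULL.
- 3 b row(s) had no a match → kept, a columns NULL.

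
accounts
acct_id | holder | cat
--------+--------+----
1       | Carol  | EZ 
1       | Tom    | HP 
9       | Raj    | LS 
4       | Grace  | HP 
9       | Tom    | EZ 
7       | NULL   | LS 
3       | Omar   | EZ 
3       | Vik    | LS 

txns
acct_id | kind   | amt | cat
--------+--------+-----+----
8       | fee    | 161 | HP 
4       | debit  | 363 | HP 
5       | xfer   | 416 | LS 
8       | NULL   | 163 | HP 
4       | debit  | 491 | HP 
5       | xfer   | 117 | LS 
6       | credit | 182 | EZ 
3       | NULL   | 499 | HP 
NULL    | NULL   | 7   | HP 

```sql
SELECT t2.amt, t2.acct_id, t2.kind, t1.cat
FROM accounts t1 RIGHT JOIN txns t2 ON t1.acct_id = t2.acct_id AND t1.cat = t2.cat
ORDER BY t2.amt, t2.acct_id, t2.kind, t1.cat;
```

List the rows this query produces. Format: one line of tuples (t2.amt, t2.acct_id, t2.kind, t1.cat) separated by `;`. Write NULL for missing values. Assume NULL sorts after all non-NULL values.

RIGHT JOIN keeps every row from `txns`; unmatched rows get NULL for `accounts`'s columns.
Matching on t1.acct_id = t2.acct_id AND t1.cat = t2.cat. A NULL in a compared column never satisfies the condition.
- acct_id=1, cat=EZ: no matching t2 row.
- acct_id=1, cat=HP: no matching t2 row.
- acct_id=9, cat=LS: no matching t2 row.
- acct_id=4, cat=HP: 2 matching t2 row(s), so 2 row(s) emitted.
- acct_id=9, cat=EZ: no matching t2 row.
- acct_id=7, cat=LS: no matching t2 row.
- acct_id=3, cat=EZ: no matching t2 row.
- acct_id=3, cat=LS: no matching t2 row.
- 7 t2 row(s) had no t1 match → kept, t1 columns NULL.
After projecting and ordering:
t2.amt | t2.acct_id | t2.kind | t1.cat
7 | NULL | NULL | NULL
117 | 5 | xfer | NULL
161 | 8 | fee | NULL
163 | 8 | NULL | NULL
182 | 6 | credit | NULL
363 | 4 | debit | HP
416 | 5 | xfer | NULL
491 | 4 | debit | HP
499 | 3 | NULL | NULL

(7, NULL, NULL, NULL); (117, 5, xfer, NULL); (161, 8, fee, NULL); (163, 8, NULL, NULL); (182, 6, credit, NULL); (363, 4, debit, HP); (416, 5, xfer, NULL); (491, 4, debit, HP); (499, 3, NULL, NULL)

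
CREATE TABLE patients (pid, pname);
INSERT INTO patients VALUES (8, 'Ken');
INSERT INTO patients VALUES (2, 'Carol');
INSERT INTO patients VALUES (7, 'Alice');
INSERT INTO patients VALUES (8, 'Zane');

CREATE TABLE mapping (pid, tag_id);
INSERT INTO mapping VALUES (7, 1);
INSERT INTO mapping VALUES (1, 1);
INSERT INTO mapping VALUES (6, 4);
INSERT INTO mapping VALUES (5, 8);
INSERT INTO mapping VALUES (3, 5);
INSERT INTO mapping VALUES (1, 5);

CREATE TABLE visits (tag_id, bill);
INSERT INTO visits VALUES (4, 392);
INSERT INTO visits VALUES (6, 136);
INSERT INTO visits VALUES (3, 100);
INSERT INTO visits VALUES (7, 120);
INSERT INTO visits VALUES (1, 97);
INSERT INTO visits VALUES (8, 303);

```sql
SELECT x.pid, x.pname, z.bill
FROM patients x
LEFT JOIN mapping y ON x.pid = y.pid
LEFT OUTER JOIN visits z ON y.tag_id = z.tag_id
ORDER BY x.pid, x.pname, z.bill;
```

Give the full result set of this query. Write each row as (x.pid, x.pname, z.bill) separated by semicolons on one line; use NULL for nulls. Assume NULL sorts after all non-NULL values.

Evaluate left to right. First `patients x LEFT JOIN mapping y` on pid: 4 row(s).
Then LEFT JOIN `visits z` on tag_id: each of those 4 rows is kept; rows whose y.tag_id has no match in z get NULL for z's columns.

(2, Carol, NULL); (7, Alice, 97); (8, Ken, NULL); (8, Zane, NULL)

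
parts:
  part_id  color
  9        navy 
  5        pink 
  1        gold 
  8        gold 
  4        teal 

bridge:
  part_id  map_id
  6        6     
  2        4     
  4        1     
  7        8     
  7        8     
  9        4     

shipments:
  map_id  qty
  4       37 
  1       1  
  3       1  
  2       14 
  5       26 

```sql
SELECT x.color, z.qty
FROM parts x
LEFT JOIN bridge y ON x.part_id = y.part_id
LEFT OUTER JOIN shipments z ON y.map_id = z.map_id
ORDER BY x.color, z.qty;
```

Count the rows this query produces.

5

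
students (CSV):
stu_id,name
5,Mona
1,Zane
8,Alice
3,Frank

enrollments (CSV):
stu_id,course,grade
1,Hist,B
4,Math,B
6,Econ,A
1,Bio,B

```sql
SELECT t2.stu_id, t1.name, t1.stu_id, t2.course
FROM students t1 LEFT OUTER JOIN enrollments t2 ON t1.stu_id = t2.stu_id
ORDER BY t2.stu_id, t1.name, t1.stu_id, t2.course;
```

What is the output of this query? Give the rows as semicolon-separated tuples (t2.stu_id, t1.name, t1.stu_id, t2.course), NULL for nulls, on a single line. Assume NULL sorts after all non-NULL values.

LEFT JOIN keeps every row from `students`; unmatched rows get NULL for `enrollments`'s columns.
Matching on t1.stu_id = t2.stu_id.
- t1 (stu_id=5) has no partner → padded with NULL.
- t1 (stu_id=1) pairs with 2 row(s) of t2.
- t1 (stu_id=8) has no partner → padded with NULL.
- t1 (stu_id=3) has no partner → padded with NULL.
After projecting and ordering:
t2.stu_id | t1.name | t1.stu_id | t2.course
1 | Zane | 1 | Bio
1 | Zane | 1 | Hist
NULL | Alice | 8 | NULL
NULL | Frank | 3 | NULL
NULL | Mona | 5 | NULL

(1, Zane, 1, Bio); (1, Zane, 1, Hist); (NULL, Alice, 8, NULL); (NULL, Frank, 3, NULL); (NULL, Mona, 5, NULL)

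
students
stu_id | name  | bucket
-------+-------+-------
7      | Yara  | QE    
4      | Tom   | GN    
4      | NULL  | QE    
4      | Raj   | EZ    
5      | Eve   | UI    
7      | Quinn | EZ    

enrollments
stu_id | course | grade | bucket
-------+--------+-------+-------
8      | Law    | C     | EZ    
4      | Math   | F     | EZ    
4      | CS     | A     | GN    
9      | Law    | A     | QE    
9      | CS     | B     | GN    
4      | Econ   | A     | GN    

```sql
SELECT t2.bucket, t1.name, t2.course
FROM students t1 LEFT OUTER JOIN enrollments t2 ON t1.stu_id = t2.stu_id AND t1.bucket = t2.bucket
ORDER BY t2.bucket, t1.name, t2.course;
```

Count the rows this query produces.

7

LEFT JOIN keeps every row from `students`; unmatched rows get NULL for `enrollments`'s columns.
Matching on t1.stu_id = t2.stu_id AND t1.bucket = t2.bucket.
- stu_id=7, bucket=QE: no t2 row matches, row kept with t2 columns NULL.
- stu_id=4, bucket=GN: 2 matching t2 row(s), so 2 row(s) emitted.
- stu_id=4, bucket=QE: no t2 row matches, row kept with t2 columns NULL.
- stu_id=4, bucket=EZ: 1 matching t2 row(s), so 1 row(s) emitted.
- stu_id=5, bucket=UI: no t2 row matches, row kept with t2 columns NULL.
- stu_id=7, bucket=EZ: no t2 row matches, row kept with t2 columns NULL.
Total: 3 matched + 4 padded = 7 rows.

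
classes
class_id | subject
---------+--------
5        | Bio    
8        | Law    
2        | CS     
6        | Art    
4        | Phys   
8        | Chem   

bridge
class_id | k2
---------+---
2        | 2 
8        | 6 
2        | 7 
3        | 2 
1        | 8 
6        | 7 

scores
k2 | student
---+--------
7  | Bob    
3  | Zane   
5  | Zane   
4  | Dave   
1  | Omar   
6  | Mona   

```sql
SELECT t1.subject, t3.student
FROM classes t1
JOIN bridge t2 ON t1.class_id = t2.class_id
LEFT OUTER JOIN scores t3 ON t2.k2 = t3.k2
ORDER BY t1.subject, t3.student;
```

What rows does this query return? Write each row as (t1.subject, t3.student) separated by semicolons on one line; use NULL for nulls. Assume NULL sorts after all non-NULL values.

Evaluate left to right. First `classes t1 INNER JOIN bridge t2` on class_id: 5 row(s).
Then LEFT JOIN `scores t3` on k2: each of those 5 rows is kept; rows whose t2.k2 has no match in t3 get NULL for t3's columns.

(Art, Bob); (CS, Bob); (CS, NULL); (Chem, Mona); (Law, Mona)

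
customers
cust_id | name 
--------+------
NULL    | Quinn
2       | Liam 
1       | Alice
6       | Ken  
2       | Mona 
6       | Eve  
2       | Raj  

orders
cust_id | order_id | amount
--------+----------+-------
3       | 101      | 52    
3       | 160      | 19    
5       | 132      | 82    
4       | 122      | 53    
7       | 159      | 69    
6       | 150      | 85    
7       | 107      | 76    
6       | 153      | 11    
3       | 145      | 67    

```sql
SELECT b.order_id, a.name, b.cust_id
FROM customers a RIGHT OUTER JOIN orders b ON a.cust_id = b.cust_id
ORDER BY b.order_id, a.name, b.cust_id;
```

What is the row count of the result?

RIGHT JOIN keeps every row from `orders`; unmatched rows get NULL for `customers`'s columns.
Matching on a.cust_id = b.cust_id. A NULL in a compared column never satisfies the condition.
- a[0] cust_id=NULL → no match.
- a[1] cust_id=2 → no match.
- a[2] cust_id=1 → no match.
- a[3] cust_id=6 → 2 match(es) in b → 2 row(s).
- a[4] cust_id=2 → no match.
- a[5] cust_id=6 → 2 match(es) in b → 2 row(s).
- a[6] cust_id=2 → no match.
- 7 b row(s) had no a match → kept, a columns NULL.
Total: 4 matched + 7 padded = 11 rows.

11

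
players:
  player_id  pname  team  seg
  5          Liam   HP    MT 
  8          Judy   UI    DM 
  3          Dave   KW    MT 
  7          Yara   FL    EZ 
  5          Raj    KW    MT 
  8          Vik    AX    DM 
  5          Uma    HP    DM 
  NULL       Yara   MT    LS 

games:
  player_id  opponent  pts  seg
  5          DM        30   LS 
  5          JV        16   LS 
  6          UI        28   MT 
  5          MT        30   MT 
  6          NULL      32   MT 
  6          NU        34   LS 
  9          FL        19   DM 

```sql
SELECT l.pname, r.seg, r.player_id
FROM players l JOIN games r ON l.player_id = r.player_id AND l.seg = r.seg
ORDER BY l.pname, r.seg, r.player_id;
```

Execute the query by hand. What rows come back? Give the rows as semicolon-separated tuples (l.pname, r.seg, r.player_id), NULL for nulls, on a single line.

(Liam, MT, 5); (Raj, MT, 5)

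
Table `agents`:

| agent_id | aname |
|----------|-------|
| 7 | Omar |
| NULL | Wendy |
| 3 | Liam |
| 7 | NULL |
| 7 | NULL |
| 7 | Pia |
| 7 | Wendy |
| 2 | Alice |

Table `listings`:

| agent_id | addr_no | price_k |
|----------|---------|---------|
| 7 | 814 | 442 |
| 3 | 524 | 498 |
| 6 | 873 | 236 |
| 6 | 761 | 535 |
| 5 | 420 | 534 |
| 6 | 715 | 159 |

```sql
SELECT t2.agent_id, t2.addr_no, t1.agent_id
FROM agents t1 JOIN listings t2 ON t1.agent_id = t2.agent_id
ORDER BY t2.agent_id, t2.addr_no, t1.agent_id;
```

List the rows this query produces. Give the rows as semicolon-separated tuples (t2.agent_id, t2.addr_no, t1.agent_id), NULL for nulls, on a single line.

INNER JOIN keeps only pairs where the ON condition holds.
Matching on t1.agent_id = t2.agent_id. A NULL in a compared column never satisfies the condition.
- t1 (agent_id=7) pairs with 1 row(s) of t2.
- t1 (agent_id=NULL) has no partner → excluded.
- t1 (agent_id=3) pairs with 1 row(s) of t2.
- t1 (agent_id=7) pairs with 1 row(s) of t2.
- t1 (agent_id=7) pairs with 1 row(s) of t2.
- t1 (agent_id=7) pairs with 1 row(s) of t2.
- t1 (agent_id=7) pairs with 1 row(s) of t2.
- t1 (agent_id=2) has no partner → excluded.
After projecting and ordering:
t2.agent_id | t2.addr_no | t1.agent_id
3 | 524 | 3
7 | 814 | 7
7 | 814 | 7
7 | 814 | 7
7 | 814 | 7
7 | 814 | 7

(3, 524, 3); (7, 814, 7); (7, 814, 7); (7, 814, 7); (7, 814, 7); (7, 814, 7)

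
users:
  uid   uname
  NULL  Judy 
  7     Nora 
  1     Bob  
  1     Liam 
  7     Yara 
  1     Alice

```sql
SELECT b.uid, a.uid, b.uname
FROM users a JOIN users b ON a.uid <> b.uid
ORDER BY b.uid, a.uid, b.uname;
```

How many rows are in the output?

INNER JOIN keeps only pairs where the ON condition holds.
Matching on a.uid <> b.uid. A NULL in a compared column never satisfies the condition.
- uid=NULL: no matching b row, dropped.
- uid=7: 3 matching b row(s), so 3 row(s) emitted.
- uid=1: 2 matching b row(s), so 2 row(s) emitted.
- uid=1: 2 matching b row(s), so 2 row(s) emitted.
- uid=7: 3 matching b row(s), so 3 row(s) emitted.
- uid=1: 2 matching b row(s), so 2 row(s) emitted.
Total: 12 rows.

12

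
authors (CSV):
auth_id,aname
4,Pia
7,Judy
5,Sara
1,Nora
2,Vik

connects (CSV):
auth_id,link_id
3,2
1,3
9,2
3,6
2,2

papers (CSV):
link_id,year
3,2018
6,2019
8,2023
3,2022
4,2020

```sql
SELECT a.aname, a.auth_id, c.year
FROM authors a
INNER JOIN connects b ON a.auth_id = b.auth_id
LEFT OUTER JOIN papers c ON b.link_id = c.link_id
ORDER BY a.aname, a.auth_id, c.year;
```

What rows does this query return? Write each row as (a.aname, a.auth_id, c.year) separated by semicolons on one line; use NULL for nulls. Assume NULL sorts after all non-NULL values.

(Nora, 1, 2018); (Nora, 1, 2022); (Vik, 2, NULL)

Evaluate left to right. First `authors a INNER JOIN connects b` on auth_id: 2 row(s).
Then LEFT JOIN `papers c` on link_id: each of those 2 rows is kept; rows whose b.link_id has no match in c get NULL for c's columns.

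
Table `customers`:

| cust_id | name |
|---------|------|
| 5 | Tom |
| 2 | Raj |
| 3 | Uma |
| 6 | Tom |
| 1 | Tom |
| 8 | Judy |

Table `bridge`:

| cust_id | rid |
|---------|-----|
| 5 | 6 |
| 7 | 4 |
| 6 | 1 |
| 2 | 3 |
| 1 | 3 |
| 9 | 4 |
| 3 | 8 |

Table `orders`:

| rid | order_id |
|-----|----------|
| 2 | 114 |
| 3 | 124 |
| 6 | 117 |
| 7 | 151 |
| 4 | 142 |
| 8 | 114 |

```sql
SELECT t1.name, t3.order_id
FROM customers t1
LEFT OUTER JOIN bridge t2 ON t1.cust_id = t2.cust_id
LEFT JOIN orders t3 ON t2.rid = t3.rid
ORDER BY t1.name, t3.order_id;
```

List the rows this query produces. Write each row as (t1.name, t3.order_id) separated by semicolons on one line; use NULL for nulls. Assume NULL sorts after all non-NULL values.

Evaluate left to right. First `customers t1 LEFT JOIN bridge t2` on cust_id: 6 row(s).
Then LEFT JOIN `orders t3` on rid: each of those 6 rows is kept; rows whose t2.rid has no match in t3 get NULL for t3's columns.

(Judy, NULL); (Raj, 124); (Tom, 117); (Tom, 124); (Tom, NULL); (Uma, 114)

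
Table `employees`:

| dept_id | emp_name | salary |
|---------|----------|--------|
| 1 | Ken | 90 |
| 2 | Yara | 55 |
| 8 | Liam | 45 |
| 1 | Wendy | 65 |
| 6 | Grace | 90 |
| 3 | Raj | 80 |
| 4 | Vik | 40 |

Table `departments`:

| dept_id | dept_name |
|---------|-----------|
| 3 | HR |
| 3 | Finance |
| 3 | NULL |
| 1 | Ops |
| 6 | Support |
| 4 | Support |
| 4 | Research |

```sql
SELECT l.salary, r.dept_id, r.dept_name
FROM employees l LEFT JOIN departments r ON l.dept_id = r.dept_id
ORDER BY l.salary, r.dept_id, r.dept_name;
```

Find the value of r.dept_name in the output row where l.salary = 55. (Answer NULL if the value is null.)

NULL

LEFT JOIN keeps every row from `employees`; unmatched rows get NULL for `departments`'s columns.
Matching on l.dept_id = r.dept_id.
Matched pairs: 8; unmatched l rows kept: 2.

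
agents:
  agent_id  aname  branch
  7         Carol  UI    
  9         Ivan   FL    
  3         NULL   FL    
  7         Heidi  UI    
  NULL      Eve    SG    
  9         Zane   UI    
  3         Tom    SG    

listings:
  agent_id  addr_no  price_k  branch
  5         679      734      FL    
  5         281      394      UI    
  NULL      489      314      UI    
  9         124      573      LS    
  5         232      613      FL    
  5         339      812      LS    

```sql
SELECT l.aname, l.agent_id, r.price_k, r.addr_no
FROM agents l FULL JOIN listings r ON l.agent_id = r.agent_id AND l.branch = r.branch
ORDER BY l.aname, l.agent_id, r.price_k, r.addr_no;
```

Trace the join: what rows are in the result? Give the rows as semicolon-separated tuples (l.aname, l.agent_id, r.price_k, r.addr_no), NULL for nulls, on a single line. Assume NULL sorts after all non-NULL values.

(Carol, 7, NULL, NULL); (Eve, NULL, NULL, NULL); (Heidi, 7, NULL, NULL); (Ivan, 9, NULL, NULL); (Tom, 3, NULL, NULL); (Zane, 9, NULL, NULL); (NULL, 3, NULL, NULL); (NULL, NULL, 314, 489); (NULL, NULL, 394, 281); (NULL, NULL, 573, 124); (NULL, NULL, 613, 232); (NULL, NULL, 734, 679); (NULL, NULL, 812, 339)

FULL OUTER JOIN keeps every row from both sides; unmatched rows get NULL for the other side's columns.
Matching on l.agent_id = r.agent_id AND l.branch = r.branch. A NULL in a compared column never satisfies the condition.
- agent_id=7, branch=UI: no r row matches, row kept with r columns NULL.
- agent_id=9, branch=FL: no r row matches, row kept with r columns NULL.
- agent_id=3, branch=FL: no r row matches, row kept with r columns NULL.
- agent_id=7, branch=UI: no r row matches, row kept with r columns NULL.
- agent_id=NULL, branch=SG: no r row matches, row kept with r columns NULL.
- agent_id=9, branch=UI: no r row matches, row kept with r columns NULL.
- agent_id=3, branch=SG: no r row matches, row kept with r columns NULL.
- plus 6 unmatched r row(s), each kept with NULL l columns.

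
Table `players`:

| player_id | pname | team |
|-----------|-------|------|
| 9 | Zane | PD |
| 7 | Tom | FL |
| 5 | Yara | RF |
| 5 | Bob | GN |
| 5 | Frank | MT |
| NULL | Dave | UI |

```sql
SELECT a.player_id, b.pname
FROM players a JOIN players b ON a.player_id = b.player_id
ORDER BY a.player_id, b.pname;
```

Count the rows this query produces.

11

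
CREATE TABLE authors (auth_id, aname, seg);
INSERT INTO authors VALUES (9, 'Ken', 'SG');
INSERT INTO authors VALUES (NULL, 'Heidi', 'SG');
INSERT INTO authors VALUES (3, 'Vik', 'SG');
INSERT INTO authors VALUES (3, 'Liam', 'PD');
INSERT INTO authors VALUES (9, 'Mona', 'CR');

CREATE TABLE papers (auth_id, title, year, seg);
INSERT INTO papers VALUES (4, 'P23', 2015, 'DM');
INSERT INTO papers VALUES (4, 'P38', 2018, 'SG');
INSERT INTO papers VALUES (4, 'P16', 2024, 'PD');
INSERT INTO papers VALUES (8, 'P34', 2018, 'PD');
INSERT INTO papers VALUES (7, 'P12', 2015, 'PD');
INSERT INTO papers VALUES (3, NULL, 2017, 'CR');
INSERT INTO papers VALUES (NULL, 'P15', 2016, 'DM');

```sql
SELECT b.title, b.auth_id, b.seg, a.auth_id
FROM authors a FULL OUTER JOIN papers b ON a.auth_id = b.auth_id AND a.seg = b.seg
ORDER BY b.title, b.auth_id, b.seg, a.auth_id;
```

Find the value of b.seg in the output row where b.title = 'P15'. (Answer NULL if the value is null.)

FULL OUTER JOIN keeps every row from both sides; unmatched rows get NULL for the other side's columns.
Matching on a.auth_id = b.auth_id AND a.seg = b.seg. A NULL in a compared column never satisfies the condition.
- a (auth_id=9, seg=SG) has no partner → padded with NULL.
- a (auth_id=NULL, seg=SG) has no partner → padded with NULL.
- a (auth_id=3, seg=SG) has no partner → padded with NULL.
- a (auth_id=3, seg=PD) has no partner → padded with NULL.
- a (auth_id=9, seg=CR) has no partner → padded with NULL.
- plus 7 unmatched b row(s), each kept with NULL a columns.

DM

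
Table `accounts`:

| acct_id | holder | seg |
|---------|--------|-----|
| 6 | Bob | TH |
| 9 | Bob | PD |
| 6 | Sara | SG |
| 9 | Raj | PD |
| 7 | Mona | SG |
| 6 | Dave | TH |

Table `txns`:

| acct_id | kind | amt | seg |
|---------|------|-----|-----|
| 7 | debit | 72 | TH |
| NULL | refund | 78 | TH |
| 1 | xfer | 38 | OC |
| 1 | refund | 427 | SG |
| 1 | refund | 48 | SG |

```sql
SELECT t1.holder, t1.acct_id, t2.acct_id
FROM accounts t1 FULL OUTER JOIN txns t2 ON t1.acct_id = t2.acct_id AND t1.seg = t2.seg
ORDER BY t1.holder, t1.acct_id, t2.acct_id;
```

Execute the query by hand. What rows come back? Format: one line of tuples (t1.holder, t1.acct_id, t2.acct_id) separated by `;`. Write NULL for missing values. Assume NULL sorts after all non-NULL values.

FULL OUTER JOIN keeps every row from both sides; unmatched rows get NULL for the other side's columns.
Matching on t1.acct_id = t2.acct_id AND t1.seg = t2.seg. A NULL in a compared column never satisfies the condition.
Matched pairs: 0; unmatched t1 rows kept: 6; unmatched t2 rows kept: 5.

(Bob, 6, NULL); (Bob, 9, NULL); (Dave, 6, NULL); (Mona, 7, NULL); (Raj, 9, NULL); (Sara, 6, NULL); (NULL, NULL, 1); (NULL, NULL, 1); (NULL, NULL, 1); (NULL, NULL, 7); (NULL, NULL, NULL)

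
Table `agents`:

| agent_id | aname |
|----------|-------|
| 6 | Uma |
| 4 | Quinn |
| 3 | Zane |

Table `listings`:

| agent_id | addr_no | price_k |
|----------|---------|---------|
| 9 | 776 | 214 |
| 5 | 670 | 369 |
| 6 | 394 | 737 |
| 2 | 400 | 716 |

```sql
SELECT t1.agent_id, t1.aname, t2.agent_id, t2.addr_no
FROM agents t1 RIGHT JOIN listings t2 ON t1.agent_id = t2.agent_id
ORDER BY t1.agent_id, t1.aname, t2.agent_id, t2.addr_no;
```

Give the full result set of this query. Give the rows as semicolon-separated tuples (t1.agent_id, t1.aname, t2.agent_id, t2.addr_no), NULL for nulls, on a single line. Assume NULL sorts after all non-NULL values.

(6, Uma, 6, 394); (NULL, NULL, 2, 400); (NULL, NULL, 5, 670); (NULL, NULL, 9, 776)

RIGHT JOIN keeps every row from `listings`; unmatched rows get NULL for `agents`'s columns.
Matching on t1.agent_id = t2.agent_id.
- agent_id=6: 1 matching t2 row(s), so 1 row(s) emitted.
- agent_id=4: no matching t2 row.
- agent_id=3: no matching t2 row.
- 3 t2 row(s) had no t1 match → kept, t1 columns NULL.
After projecting and ordering:
t1.agent_id | t1.aname | t2.agent_id | t2.addr_no
6 | Uma | 6 | 394
NULL | NULL | 2 | 400
NULL | NULL | 5 | 670
NULL | NULL | 9 | 776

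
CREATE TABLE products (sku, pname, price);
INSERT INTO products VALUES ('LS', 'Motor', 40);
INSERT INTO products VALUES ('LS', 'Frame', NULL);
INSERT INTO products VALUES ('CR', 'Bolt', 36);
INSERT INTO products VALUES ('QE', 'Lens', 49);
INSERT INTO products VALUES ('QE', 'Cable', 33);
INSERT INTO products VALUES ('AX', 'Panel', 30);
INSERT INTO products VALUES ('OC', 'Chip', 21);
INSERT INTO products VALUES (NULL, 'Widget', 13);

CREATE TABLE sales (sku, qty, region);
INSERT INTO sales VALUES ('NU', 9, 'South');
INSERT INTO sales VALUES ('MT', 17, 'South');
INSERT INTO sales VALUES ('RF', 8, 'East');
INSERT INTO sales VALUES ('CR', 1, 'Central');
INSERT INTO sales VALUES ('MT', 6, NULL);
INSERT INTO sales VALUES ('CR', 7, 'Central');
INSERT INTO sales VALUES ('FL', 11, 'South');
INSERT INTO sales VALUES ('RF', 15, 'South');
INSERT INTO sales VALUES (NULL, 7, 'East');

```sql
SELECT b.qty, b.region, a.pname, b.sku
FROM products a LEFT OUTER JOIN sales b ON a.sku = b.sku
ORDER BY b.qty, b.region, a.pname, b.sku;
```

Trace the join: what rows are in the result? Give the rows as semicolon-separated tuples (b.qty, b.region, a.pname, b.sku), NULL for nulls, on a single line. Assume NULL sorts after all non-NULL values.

LEFT JOIN keeps every row from `products`; unmatched rows get NULL for `sales`'s columns.
Matching on a.sku = b.sku. A NULL in a compared column never satisfies the condition.
- sku=LS: no b row matches, row kept with b columns NULL.
- sku=LS: no b row matches, row kept with b columns NULL.
- sku=CR: 2 matching b row(s), so 2 row(s) emitted.
- sku=QE: no b row matches, row kept with b columns NULL.
- sku=QE: no b row matches, row kept with b columns NULL.
- sku=AX: no b row matches, row kept with b columns NULL.
- sku=OC: no b row matches, row kept with b columns NULL.
- sku=NULL: no b row matches, row kept with b columns NULL.
After projecting and ordering:
b.qty | b.region | a.pname | b.sku
1 | Central | Bolt | CR
7 | Central | Bolt | CR
NULL | NULL | Cable | NULL
NULL | NULL | Chip | NULL
NULL | NULL | Frame | NULL
NULL | NULL | Lens | NULL
NULL | NULL | Motor | NULL
NULL | NULL | Panel | NULL
NULL | NULL | Widget | NULL

(1, Central, Bolt, CR); (7, Central, Bolt, CR); (NULL, NULL, Cable, NULL); (NULL, NULL, Chip, NULL); (NULL, NULL, Frame, NULL); (NULL, NULL, Lens, NULL); (NULL, NULL, Motor, NULL); (NULL, NULL, Panel, NULL); (NULL, NULL, Widget, NULL)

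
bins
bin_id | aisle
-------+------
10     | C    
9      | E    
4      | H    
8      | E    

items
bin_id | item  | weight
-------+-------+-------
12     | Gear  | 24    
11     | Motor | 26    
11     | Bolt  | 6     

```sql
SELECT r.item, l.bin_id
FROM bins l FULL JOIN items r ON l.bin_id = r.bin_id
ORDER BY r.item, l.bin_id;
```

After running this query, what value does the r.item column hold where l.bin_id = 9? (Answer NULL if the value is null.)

FULL OUTER JOIN keeps every row from both sides; unmatched rows get NULL for the other side's columns.
Matching on l.bin_id = r.bin_id.
- l[0] bin_id=10 → no match; kept with NULLs on the r side.
- l[1] bin_id=9 → no match; kept with NULLs on the r side.
- l[2] bin_id=4 → no match; kept with NULLs on the r side.
- l[3] bin_id=8 → no match; kept with NULLs on the r side.
- plus 3 unmatched r row(s), each kept with NULL l columns.

NULL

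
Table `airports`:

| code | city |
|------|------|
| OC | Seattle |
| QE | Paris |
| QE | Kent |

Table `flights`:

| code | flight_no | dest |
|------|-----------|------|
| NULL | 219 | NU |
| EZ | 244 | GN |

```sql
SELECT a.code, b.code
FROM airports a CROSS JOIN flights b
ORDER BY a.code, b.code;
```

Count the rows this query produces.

CROSS JOIN pairs every row of `airports` with every row of `flights`: 3 × 2 = 6 rows.

6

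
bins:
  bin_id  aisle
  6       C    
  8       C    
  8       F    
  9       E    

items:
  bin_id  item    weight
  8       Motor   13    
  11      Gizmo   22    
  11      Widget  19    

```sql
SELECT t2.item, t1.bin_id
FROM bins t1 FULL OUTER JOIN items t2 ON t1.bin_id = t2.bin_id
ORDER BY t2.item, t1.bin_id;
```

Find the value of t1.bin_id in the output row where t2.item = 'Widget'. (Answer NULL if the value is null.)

NULL

FULL OUTER JOIN keeps every row from both sides; unmatched rows get NULL for the other side's columns.
Matching on t1.bin_id = t2.bin_id.
- t1 row (bin_id=6): no match → kept, t2 columns NULL.
- t1 row (bin_id=8): matches 1 t2 row(s) → 1 output row(s).
- t1 row (bin_id=8): matches 1 t2 row(s) → 1 output row(s).
- t1 row (bin_id=9): no match → kept, t2 columns NULL.
- 2 row(s) from t2 found no t1 partner → padded with NULL.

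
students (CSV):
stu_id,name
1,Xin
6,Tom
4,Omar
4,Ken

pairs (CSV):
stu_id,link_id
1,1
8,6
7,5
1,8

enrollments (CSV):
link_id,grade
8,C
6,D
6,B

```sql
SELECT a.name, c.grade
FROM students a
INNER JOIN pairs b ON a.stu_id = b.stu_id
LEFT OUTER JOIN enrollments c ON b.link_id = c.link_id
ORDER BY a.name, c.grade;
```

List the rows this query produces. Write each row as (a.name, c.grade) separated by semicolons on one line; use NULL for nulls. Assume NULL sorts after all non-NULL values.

(Xin, C); (Xin, NULL)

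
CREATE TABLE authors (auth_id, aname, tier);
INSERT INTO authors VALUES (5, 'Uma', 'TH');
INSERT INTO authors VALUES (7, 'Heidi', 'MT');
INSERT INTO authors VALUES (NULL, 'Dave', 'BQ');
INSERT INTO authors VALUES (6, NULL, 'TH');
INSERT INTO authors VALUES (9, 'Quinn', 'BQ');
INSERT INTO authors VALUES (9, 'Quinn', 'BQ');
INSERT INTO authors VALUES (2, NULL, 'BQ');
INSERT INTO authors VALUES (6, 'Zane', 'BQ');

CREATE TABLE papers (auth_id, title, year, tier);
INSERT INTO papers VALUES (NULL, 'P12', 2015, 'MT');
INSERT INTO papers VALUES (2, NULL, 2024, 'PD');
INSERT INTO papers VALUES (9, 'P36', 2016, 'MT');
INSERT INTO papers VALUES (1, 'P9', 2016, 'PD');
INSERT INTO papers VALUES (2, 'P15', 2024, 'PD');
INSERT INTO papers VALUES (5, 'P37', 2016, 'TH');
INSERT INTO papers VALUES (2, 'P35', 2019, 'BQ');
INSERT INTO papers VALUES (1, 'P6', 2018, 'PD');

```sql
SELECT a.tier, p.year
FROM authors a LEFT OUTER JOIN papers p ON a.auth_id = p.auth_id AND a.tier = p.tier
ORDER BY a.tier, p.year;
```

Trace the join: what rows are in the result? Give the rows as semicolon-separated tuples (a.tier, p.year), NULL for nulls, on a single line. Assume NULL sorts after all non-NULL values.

LEFT JOIN keeps every row from `authors`; unmatched rows get NULL for `papers`'s columns.
Matching on a.auth_id = p.auth_id AND a.tier = p.tier. A NULL in a compared column never satisfies the condition.
- a[0] auth_id=5, tier=TH → 1 match(es) in p → 1 row(s).
- a[1] auth_id=7, tier=MT → no match; kept with NULLs on the p side.
- a[2] auth_id=NULL, tier=BQ → no match; kept with NULLs on the p side.
- a[3] auth_id=6, tier=TH → no match; kept with NULLs on the p side.
- a[4] auth_id=9, tier=BQ → no match; kept with NULLs on the p side.
- a[5] auth_id=9, tier=BQ → no match; kept with NULLs on the p side.
- a[6] auth_id=2, tier=BQ → 1 match(es) in p → 1 row(s).
- a[7] auth_id=6, tier=BQ → no match; kept with NULLs on the p side.
After projecting and ordering:
a.tier | p.year
BQ | 2019
BQ | NULL
BQ | NULL
BQ | NULL
BQ | NULL
MT | NULL
TH | 2016
TH | NULL

(BQ, 2019); (BQ, NULL); (BQ, NULL); (BQ, NULL); (BQ, NULL); (MT, NULL); (TH, 2016); (TH, NULL)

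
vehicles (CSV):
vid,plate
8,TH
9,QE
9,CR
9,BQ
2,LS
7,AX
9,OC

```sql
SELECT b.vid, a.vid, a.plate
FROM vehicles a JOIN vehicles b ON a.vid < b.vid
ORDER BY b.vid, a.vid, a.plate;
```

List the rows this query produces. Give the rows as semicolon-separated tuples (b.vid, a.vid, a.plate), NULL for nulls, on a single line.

(7, 2, LS); (8, 2, LS); (8, 7, AX); (9, 2, LS); (9, 2, LS); (9, 2, LS); (9, 2, LS); (9, 7, AX); (9, 7, AX); (9, 7, AX); (9, 7, AX); (9, 8, TH); (9, 8, TH); (9, 8, TH); (9, 8, TH)

INNER JOIN keeps only pairs where the ON condition holds.
Matching on a.vid < b.vid.
Matched pairs: 15.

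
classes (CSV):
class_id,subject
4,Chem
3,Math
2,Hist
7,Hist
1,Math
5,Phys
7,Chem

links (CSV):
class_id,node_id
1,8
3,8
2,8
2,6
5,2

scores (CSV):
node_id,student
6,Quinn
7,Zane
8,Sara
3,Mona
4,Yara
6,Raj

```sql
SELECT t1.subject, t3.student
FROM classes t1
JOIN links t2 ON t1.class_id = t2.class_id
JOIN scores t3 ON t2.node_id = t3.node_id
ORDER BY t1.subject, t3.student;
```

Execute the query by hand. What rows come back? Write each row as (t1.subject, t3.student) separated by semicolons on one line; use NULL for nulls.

Evaluate left to right. First `classes t1 INNER JOIN links t2` on class_id: 5 row(s).
Then INNER JOIN `scores t3` on node_id: keep only rows whose t2.node_id appears in t3.

(Hist, Quinn); (Hist, Raj); (Hist, Sara); (Math, Sara); (Math, Sara)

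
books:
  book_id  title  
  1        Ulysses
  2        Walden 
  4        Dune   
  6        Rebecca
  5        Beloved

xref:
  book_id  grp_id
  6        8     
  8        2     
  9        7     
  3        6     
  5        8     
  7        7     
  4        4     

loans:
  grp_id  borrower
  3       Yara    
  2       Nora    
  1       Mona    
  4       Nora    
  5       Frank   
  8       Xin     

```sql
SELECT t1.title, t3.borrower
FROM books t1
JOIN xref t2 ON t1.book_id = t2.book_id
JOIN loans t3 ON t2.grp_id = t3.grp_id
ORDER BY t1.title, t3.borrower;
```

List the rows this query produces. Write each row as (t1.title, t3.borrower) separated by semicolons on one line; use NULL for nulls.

Joins associate left-to-right: books INNER JOIN xref on book_id gives 3 intermediate row(s).
Then INNER JOIN `loans t3` on grp_id: keep only rows whose t2.grp_id appears in t3.

(Beloved, Xin); (Dune, Nora); (Rebecca, Xin)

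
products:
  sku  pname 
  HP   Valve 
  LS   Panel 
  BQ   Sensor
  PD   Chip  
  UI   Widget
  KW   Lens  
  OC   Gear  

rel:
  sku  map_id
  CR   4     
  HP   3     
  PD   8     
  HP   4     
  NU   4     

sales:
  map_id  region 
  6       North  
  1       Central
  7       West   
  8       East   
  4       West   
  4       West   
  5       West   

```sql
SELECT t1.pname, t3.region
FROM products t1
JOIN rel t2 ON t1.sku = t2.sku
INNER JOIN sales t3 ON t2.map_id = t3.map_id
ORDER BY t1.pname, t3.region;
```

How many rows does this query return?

3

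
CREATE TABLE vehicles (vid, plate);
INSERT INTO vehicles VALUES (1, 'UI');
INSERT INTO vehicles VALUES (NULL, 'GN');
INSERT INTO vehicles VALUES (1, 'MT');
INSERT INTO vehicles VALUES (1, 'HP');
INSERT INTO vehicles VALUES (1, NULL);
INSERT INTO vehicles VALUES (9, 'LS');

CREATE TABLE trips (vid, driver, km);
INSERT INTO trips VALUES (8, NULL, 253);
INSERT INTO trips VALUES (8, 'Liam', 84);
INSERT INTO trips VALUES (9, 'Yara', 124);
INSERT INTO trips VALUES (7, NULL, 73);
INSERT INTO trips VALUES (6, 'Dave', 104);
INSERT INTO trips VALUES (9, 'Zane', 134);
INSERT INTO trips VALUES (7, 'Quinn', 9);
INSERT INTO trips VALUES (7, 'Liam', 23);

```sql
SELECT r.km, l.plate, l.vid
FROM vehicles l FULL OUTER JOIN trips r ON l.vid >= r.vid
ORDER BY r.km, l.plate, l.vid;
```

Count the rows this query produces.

FULL OUTER JOIN keeps every row from both sides; unmatched rows get NULL for the other side's columns.
Matching on l.vid >= r.vid. A NULL in a compared column never satisfies the condition.
- l row (vid=1): no match → kept, r columns NULL.
- l row (vid=NULL): no match → kept, r columns NULL.
- l row (vid=1): no match → kept, r columns NULL.
- l row (vid=1): no match → kept, r columns NULL.
- l row (vid=1): no match → kept, r columns NULL.
- l row (vid=9): matches 8 r row(s) → 8 output row(s).
Total: 8 matched + 5 padded = 13 rows.

13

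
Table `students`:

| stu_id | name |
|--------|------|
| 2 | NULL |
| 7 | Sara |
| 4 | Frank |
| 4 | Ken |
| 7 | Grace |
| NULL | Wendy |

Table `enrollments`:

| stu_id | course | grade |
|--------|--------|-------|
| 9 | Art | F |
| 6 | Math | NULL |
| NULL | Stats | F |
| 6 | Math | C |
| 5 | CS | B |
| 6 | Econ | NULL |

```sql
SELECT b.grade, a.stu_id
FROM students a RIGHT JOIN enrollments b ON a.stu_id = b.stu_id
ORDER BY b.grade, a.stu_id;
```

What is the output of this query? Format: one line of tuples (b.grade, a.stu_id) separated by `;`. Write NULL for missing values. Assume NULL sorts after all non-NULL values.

(B, NULL); (C, NULL); (F, NULL); (F, NULL); (NULL, NULL); (NULL, NULL)

RIGHT JOIN keeps every row from `enrollments`; unmatched rows get NULL for `students`'s columns.
Matching on a.stu_id = b.stu_id. A NULL in a compared column never satisfies the condition.
- a[0] stu_id=2 → no match.
- a[1] stu_id=7 → no match.
- a[2] stu_id=4 → no match.
- a[3] stu_id=4 → no match.
- a[4] stu_id=7 → no match.
- a[5] stu_id=NULL → no match.
- plus 6 unmatched b row(s), each kept with NULL a columns.
After projecting and ordering:
b.grade | a.stu_id
B | NULL
C | NULL
F | NULL
F | NULL
NULL | NULL
NULL | NULL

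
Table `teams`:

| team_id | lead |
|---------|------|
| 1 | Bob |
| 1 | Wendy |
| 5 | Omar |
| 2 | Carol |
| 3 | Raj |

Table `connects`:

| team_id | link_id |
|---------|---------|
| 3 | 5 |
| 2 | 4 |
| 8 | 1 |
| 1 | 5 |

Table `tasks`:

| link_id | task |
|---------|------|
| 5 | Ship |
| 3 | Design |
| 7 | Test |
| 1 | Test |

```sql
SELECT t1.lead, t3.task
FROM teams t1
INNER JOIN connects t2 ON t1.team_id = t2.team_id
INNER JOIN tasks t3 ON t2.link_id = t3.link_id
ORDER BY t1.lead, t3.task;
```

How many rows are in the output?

Step 1 — t1 INNER JOIN t2 on team_id → 4 row(s).
Then INNER JOIN `tasks t3` on link_id: keep only rows whose t2.link_id appears in t3.
Result: 3 row(s).

3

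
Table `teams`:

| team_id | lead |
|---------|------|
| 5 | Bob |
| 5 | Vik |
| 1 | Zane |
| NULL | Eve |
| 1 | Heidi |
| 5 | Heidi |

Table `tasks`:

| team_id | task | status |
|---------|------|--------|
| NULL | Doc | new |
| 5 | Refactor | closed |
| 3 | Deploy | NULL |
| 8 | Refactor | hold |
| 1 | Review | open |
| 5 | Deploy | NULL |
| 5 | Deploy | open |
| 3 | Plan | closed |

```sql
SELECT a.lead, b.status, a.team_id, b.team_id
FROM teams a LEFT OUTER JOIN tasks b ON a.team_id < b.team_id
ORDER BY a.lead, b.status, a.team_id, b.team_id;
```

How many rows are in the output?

16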